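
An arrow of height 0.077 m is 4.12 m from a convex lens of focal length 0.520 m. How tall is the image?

1/d_i = 1/f − 1/d_o = 1/(0.5200) − 1/(4.12) = 1.680, so d_i = 0.5951 m.
m = −d_i/d_o = -0.1444.
|h_i| = |m|·h_o = 0.1444 × 0.077 = 0.0111 m. The image is real, inverted and reduced, on the far side of the lens.

0.0111 m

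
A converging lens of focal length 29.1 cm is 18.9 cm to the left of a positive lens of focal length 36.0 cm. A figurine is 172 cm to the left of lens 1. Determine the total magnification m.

Lens 1: 1/d_i1 = 1/(29.1) − 1/(172) = 0.02855, so d_i1 = 35.03 cm; m₁ = −d_i1/d_o1 = -0.2037.
d_o2 = 18.9 − (35.03) = -16.13 cm (virtual object).
Lens 2: 1/d_i2 = 1/(36.0) − 1/(-16.13) = 0.08977, so d_i2 = 11.14 cm; m₂ = −d_i2/d_o2 = +0.6906.
m = m₁·m₂ = (-0.2037)(+0.6906) = -0.141.

m = -0.141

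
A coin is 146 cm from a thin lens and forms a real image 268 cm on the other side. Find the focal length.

Real image ⇒ d_i = +268 cm.
1/f = 1/d_o + 1/d_i = 1/(146) + 1/(268) = 0.01058, so f = 94.5 cm.
Since f is positive, the thin lens is converging.

f = 94.5 cm (converging)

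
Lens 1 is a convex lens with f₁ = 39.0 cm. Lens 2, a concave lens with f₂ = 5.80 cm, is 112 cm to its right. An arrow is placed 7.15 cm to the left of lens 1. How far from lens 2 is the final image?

5.53 cm

Lens 1: 1/d_i1 = 1/f₁ − 1/d_o1 = 1/(39.0) − 1/(7.15) = -0.1142, so d_i1 = -8.755 cm.
The intermediate image is 8.755 cm to the left of lens 1 (virtual), which is 112 − (-8.755) = 120.8 cm to the left of lens 2, so d_o2 = +120.8 cm.
Lens 2 is diverging, so f₂ = −5.80 cm.
Lens 2: 1/d_i2 = 1/f₂ − 1/d_o2 = 1/(-5.80) − 1/(120.8) = -0.1807, so d_i2 = -5.53 cm.
The final image is virtual, 5.53 cm to the left of lens 2 (overall magnification ≈ 0.056).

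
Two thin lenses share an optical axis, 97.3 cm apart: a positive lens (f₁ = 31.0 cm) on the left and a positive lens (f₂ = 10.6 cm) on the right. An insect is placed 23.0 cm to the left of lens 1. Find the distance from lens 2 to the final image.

Lens 1: 1/d_i1 = 1/f₁ − 1/d_o1 = 1/(31.0) − 1/(23.0) = -0.01122, so d_i1 = -89.12 cm.
The intermediate image is 89.12 cm to the left of lens 1 (virtual), which is 97.3 − (-89.12) = 186.4 cm to the left of lens 2, so d_o2 = +186.4 cm.
Lens 2: 1/d_i2 = 1/f₂ − 1/d_o2 = 1/(10.6) − 1/(186.4) = 0.08897, so d_i2 = 11.2 cm.
The final image is real, 11.2 cm to the right of lens 2 (overall magnification ≈ -0.23).

11.2 cm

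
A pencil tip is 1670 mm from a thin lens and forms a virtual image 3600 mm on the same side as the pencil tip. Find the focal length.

Virtual image ⇒ d_i = −3600 mm.
1/f = 1/d_o + 1/d_i = 1/(1670) + 1/(-3600) = 0.0003210, so f = 3120 mm.
Since f is positive, the thin lens is converging.

f = 3120 mm (converging)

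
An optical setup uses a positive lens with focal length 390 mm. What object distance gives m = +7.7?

m = −d_i/d_o ⇒ d_i = −m·d_o.
1/f = 1/d_o + 1/d_i = 1/d_o − 1/(m·d_o) = (1 − 1/m)/d_o, so d_o = f(1 − 1/m) = (390.0)(1 − 1/(+7.7)) = 339 mm.

339 mm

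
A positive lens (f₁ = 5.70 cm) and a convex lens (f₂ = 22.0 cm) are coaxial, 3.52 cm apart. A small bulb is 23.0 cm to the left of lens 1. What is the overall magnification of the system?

m = -0.278

Lens 1: 1/d_i1 = 1/(5.70) − 1/(23.0) = 0.1320, so d_i1 = 7.578 cm; m₁ = −d_i1/d_o1 = -0.3295.
d_o2 = 3.52 − (7.578) = -4.058 cm (virtual object).
Lens 2: 1/d_i2 = 1/(22.0) − 1/(-4.058) = 0.2919, so d_i2 = 3.426 cm; m₂ = −d_i2/d_o2 = +0.8443.
m = m₁·m₂ = (-0.3295)(+0.8443) = -0.278.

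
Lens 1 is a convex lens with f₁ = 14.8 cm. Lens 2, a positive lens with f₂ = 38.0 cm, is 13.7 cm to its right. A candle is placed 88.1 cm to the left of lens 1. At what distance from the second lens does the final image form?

3.69 cm

Lens 1: 1/d_i1 = 1/f₁ − 1/d_o1 = 1/(14.8) − 1/(88.1) = 0.05622, so d_i1 = 17.79 cm.
The intermediate image is 17.79 cm to the right of lens 1, which lies 4.090 cm to the right of lens 2 — a virtual object — so d_o2 = −4.090 cm.
Lens 2: 1/d_i2 = 1/f₂ − 1/d_o2 = 1/(38.0) − 1/(-4.090) = 0.2708, so d_i2 = 3.69 cm.
The final image is real, 3.69 cm to the right of lens 2 (overall magnification ≈ -0.18).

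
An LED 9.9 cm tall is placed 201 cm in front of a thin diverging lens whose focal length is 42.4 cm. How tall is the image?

1.72 cm

For a diverging lens, f = -42.4 cm.
1/d_i = 1/f − 1/d_o = 1/(-42.40) − 1/(201) = -0.02856, so d_i = -35.01 cm.
m = −d_i/d_o = +0.1742.
|h_i| = |m|·h_o = 0.1742 × 9.9 = 1.72 cm. The image is virtual, upright and reduced, on the same side as the object.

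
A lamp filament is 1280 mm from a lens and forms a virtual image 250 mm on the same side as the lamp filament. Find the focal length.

f = -311 mm (diverging)

Virtual image ⇒ d_i = −250 mm.
1/f = 1/d_o + 1/d_i = 1/(1280) + 1/(-250) = -0.003219, so f = -311 mm.
Since f is negative, the lens is diverging.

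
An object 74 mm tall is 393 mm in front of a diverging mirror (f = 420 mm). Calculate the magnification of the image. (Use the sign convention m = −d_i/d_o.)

For a diverging mirror, f = -420 mm.
1/d_i = 1/f − 1/d_o = 1/(-420.0) − 1/(393) = -0.004925, so d_i = -203.0 mm.
m = −d_i/d_o = −(-203.0)/(393) = +0.517.
The image is virtual, upright and reduced, behind the mirror.

m = +0.517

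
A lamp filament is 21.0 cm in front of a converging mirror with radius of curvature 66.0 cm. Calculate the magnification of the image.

f = R/2 = 66.0/2 = 33.00 cm.
1/d_i = 1/f − 1/d_o = 1/(33.00) − 1/(21.0) = -0.01732, so d_i = -57.75 cm.
m = −d_i/d_o = −(-57.75)/(21.0) = +2.75.
The image is virtual, upright and enlarged, behind the mirror.

m = +2.75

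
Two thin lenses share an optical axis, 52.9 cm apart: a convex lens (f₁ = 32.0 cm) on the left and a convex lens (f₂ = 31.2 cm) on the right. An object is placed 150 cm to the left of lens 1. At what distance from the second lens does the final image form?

Lens 1: 1/d_i1 = 1/f₁ − 1/d_o1 = 1/(32.0) − 1/(150) = 0.02458, so d_i1 = 40.68 cm.
The intermediate image is 40.68 cm to the right of lens 1, which is 52.9 − (40.68) = 12.22 cm to the left of lens 2, so d_o2 = +12.22 cm.
Lens 2: 1/d_i2 = 1/f₂ − 1/d_o2 = 1/(31.2) − 1/(12.22) = -0.04978, so d_i2 = -20.1 cm.
The final image is virtual, 20.1 cm to the left of lens 2 (overall magnification ≈ -0.45).

20.1 cm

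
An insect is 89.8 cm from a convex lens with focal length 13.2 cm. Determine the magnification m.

m = -0.172

1/d_i = 1/f − 1/d_o = 1/(13.20) − 1/(89.8) = 0.06462, so d_i = 15.47 cm.
m = −d_i/d_o = −(15.47)/(89.8) = -0.172.
The image is real, inverted and reduced, on the far side of the lens.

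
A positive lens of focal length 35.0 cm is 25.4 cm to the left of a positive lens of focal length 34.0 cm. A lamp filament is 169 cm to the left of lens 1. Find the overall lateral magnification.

m = -0.168

Lens 1: 1/d_i1 = 1/(35.0) − 1/(169) = 0.02265, so d_i1 = 44.14 cm; m₁ = −d_i1/d_o1 = -0.2612.
d_o2 = 25.4 − (44.14) = -18.74 cm (virtual object).
Lens 2: 1/d_i2 = 1/(34.0) − 1/(-18.74) = 0.08277, so d_i2 = 12.08 cm; m₂ = −d_i2/d_o2 = +0.6447.
m = m₁·m₂ = (-0.2612)(+0.6447) = -0.168.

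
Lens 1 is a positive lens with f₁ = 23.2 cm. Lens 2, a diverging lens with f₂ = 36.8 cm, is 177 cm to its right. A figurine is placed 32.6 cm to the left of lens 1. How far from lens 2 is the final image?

26.6 cm

Lens 1: 1/d_i1 = 1/f₁ − 1/d_o1 = 1/(23.2) − 1/(32.6) = 0.01243, so d_i1 = 80.46 cm.
The intermediate image is 80.46 cm to the right of lens 1, which is 177 − (80.46) = 96.54 cm to the left of lens 2, so d_o2 = +96.54 cm.
Lens 2 is diverging, so f₂ = −36.8 cm.
Lens 2: 1/d_i2 = 1/f₂ − 1/d_o2 = 1/(-36.8) − 1/(96.54) = -0.03753, so d_i2 = -26.6 cm.
The final image is virtual, 26.6 cm to the left of lens 2 (overall magnification ≈ -0.68).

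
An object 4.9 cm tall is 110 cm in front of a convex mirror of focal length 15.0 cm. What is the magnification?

m = +0.120

For a convex mirror, f = -15.0 cm.
1/d_i = 1/f − 1/d_o = 1/(-15.00) − 1/(110) = -0.07576, so d_i = -13.20 cm.
m = −d_i/d_o = −(-13.20)/(110) = +0.120.
The image is virtual, upright and reduced, behind the mirror.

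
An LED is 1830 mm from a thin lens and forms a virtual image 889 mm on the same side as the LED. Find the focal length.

f = -1730 mm (diverging)

Virtual image ⇒ d_i = −889 mm.
1/f = 1/d_o + 1/d_i = 1/(1830) + 1/(-889) = -0.0005784, so f = -1730 mm.
Since f is negative, the thin lens is diverging.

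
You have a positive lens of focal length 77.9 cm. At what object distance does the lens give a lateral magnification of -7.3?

88.6 cm

m = −d_i/d_o ⇒ d_i = −m·d_o.
1/f = 1/d_o + 1/d_i = 1/d_o − 1/(m·d_o) = (1 − 1/m)/d_o, so d_o = f(1 − 1/m) = (77.90)(1 − 1/(-7.3)) = 88.6 cm.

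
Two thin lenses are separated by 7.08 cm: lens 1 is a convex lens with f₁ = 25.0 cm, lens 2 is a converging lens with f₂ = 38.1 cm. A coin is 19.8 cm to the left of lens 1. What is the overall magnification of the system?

m = -2.85

Lens 1: 1/d_i1 = 1/(25.0) − 1/(19.8) = -0.01051, so d_i1 = -95.19 cm; m₁ = −d_i1/d_o1 = +4.808.
d_o2 = 7.08 − (-95.19) = 102.3 cm.
Lens 2: 1/d_i2 = 1/(38.1) − 1/(102.3) = 0.01647, so d_i2 = 60.71 cm; m₂ = −d_i2/d_o2 = -0.5935.
m = m₁·m₂ = (+4.808)(-0.5935) = -2.85.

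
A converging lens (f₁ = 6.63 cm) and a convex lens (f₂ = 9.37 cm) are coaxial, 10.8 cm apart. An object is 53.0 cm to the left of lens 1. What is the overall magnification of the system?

m = -0.218

Lens 1: 1/d_i1 = 1/(6.63) − 1/(53.0) = 0.1320, so d_i1 = 7.578 cm; m₁ = −d_i1/d_o1 = -0.1430.
d_o2 = 10.8 − (7.578) = 3.222 cm.
Lens 2: 1/d_i2 = 1/(9.37) − 1/(3.222) = -0.2036, so d_i2 = -4.911 cm; m₂ = −d_i2/d_o2 = +1.524.
m = m₁·m₂ = (-0.1430)(+1.524) = -0.218.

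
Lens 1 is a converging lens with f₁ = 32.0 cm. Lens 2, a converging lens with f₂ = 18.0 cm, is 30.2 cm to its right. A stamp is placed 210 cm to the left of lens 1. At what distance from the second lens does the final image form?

Lens 1: 1/d_i1 = 1/f₁ − 1/d_o1 = 1/(32.0) − 1/(210) = 0.02649, so d_i1 = 37.75 cm.
The intermediate image is 37.75 cm to the right of lens 1, which lies 7.550 cm to the right of lens 2 — a virtual object — so d_o2 = −7.550 cm.
Lens 2: 1/d_i2 = 1/f₂ − 1/d_o2 = 1/(18.0) − 1/(-7.550) = 0.1880, so d_i2 = 5.32 cm.
The final image is real, 5.32 cm to the right of lens 2 (overall magnification ≈ -0.13).

5.32 cm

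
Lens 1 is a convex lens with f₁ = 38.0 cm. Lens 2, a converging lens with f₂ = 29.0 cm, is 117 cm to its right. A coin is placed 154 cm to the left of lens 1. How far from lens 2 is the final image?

Lens 1: 1/d_i1 = 1/f₁ − 1/d_o1 = 1/(38.0) − 1/(154) = 0.01982, so d_i1 = 50.45 cm.
The intermediate image is 50.45 cm to the right of lens 1, which is 117 − (50.45) = 66.55 cm to the left of lens 2, so d_o2 = +66.55 cm.
Lens 2: 1/d_i2 = 1/f₂ − 1/d_o2 = 1/(29.0) − 1/(66.55) = 0.01946, so d_i2 = 51.4 cm.
The final image is real, 51.4 cm to the right of lens 2 (overall magnification ≈ 0.25).

51.4 cm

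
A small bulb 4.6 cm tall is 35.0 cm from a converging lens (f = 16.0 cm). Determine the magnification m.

m = -0.842

1/d_i = 1/f − 1/d_o = 1/(16.00) − 1/(35.0) = 0.03393, so d_i = 29.47 cm.
m = −d_i/d_o = −(29.47)/(35.0) = -0.842.
The image is real, inverted and reduced, on the far side of the lens.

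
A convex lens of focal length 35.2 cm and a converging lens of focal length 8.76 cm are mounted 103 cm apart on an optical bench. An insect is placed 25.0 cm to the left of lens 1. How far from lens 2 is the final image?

9.19 cm

Lens 1: 1/d_i1 = 1/f₁ − 1/d_o1 = 1/(35.2) − 1/(25.0) = -0.01159, so d_i1 = -86.27 cm.
The intermediate image is 86.27 cm to the left of lens 1 (virtual), which is 103 − (-86.27) = 189.3 cm to the left of lens 2, so d_o2 = +189.3 cm.
Lens 2: 1/d_i2 = 1/f₂ − 1/d_o2 = 1/(8.76) − 1/(189.3) = 0.1089, so d_i2 = 9.19 cm.
The final image is real, 9.19 cm to the right of lens 2 (overall magnification ≈ -0.17).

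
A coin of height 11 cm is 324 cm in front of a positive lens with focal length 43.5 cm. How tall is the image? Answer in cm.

1/d_i = 1/f − 1/d_o = 1/(43.50) − 1/(324) = 0.01990, so d_i = 50.25 cm.
m = −d_i/d_o = -0.1551.
|h_i| = |m|·h_o = 0.1551 × 11 = 1.71 cm. The image is real, inverted and reduced, on the far side of the lens.

1.71 cm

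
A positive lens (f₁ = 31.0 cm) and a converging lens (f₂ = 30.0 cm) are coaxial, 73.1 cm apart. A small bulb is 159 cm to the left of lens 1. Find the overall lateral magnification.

m = +1.58

Lens 1: 1/d_i1 = 1/(31.0) − 1/(159) = 0.02597, so d_i1 = 38.51 cm; m₁ = −d_i1/d_o1 = -0.2422.
d_o2 = 73.1 − (38.51) = 34.59 cm.
Lens 2: 1/d_i2 = 1/(30.0) − 1/(34.59) = 0.004423, so d_i2 = 226.1 cm; m₂ = −d_i2/d_o2 = -6.536.
m = m₁·m₂ = (-0.2422)(-6.536) = +1.58.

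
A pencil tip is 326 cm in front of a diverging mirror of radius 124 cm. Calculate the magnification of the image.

f = R/2 = 124/2 = 62.00 cm; for a diverging mirror, f = -62.00 cm.
1/d_i = 1/f − 1/d_o = 1/(-62.00) − 1/(326) = -0.01920, so d_i = -52.09 cm.
m = −d_i/d_o = −(-52.09)/(326) = +0.160.
The image is virtual, upright and reduced, behind the mirror.

m = +0.160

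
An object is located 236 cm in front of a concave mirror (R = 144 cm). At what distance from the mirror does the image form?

104 cm

f = R/2 = 144/2 = 72.00 cm.
Mirror equation: 1/s_i = 1/f − 1/s_o = 1/(72.00) − 1/(236) = 0.01389 − 0.004237 = 0.009652, so s_i = 104 cm.
The image is real, inverted and reduced, in front of the mirror.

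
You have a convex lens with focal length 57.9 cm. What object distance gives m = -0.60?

m = −d_i/d_o ⇒ d_i = −m·d_o.
1/f = 1/d_o + 1/d_i = 1/d_o − 1/(m·d_o) = (1 − 1/m)/d_o, so d_o = f(1 − 1/m) = (57.90)(1 − 1/(-0.60)) = 154 cm.

154 cm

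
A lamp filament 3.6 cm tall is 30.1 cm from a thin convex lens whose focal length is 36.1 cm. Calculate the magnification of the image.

1/d_i = 1/f − 1/d_o = 1/(36.10) − 1/(30.1) = -0.005522, so d_i = -181.1 cm.
m = −d_i/d_o = −(-181.1)/(30.1) = +6.02.
The image is virtual, upright and enlarged, on the same side as the object.

m = +6.02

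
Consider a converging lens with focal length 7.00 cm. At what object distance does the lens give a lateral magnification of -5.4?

8.30 cm

m = −d_i/d_o ⇒ d_i = −m·d_o.
1/f = 1/d_o + 1/d_i = 1/d_o − 1/(m·d_o) = (1 − 1/m)/d_o, so d_o = f(1 − 1/m) = (7.000)(1 − 1/(-5.4)) = 8.30 cm.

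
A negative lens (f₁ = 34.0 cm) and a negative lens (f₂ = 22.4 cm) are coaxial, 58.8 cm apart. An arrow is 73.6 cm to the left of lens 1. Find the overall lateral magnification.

m = +0.0678

f₁ = −34.0 cm (diverging).
Lens 1: 1/d_i1 = 1/(-34.0) − 1/(73.6) = -0.04300, so d_i1 = -23.26 cm; m₁ = −d_i1/d_o1 = +0.3160.
d_o2 = 58.8 − (-23.26) = 82.06 cm.
f₂ = −22.4 cm (diverging).
Lens 2: 1/d_i2 = 1/(-22.4) − 1/(82.06) = -0.05683, so d_i2 = -17.60 cm; m₂ = −d_i2/d_o2 = +0.2144.
m = m₁·m₂ = (+0.3160)(+0.2144) = +0.0678.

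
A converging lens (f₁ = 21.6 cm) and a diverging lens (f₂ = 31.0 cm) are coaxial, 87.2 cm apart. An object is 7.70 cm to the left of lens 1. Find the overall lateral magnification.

m = +0.370

Lens 1: 1/d_i1 = 1/(21.6) − 1/(7.70) = -0.08357, so d_i1 = -11.97 cm; m₁ = −d_i1/d_o1 = +1.555.
d_o2 = 87.2 − (-11.97) = 99.17 cm.
f₂ = −31.0 cm (diverging).
Lens 2: 1/d_i2 = 1/(-31.0) − 1/(99.17) = -0.04234, so d_i2 = -23.62 cm; m₂ = −d_i2/d_o2 = +0.2382.
m = m₁·m₂ = (+1.555)(+0.2382) = +0.370.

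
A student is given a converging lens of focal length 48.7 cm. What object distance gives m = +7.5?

42.2 cm

m = −d_i/d_o ⇒ d_i = −m·d_o.
1/f = 1/d_o + 1/d_i = 1/d_o − 1/(m·d_o) = (1 − 1/m)/d_o, so d_o = f(1 − 1/m) = (48.70)(1 − 1/(+7.5)) = 42.2 cm.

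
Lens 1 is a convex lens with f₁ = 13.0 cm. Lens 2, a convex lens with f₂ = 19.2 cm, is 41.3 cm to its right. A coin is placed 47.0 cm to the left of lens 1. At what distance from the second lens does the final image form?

108 cm

Lens 1: 1/d_i1 = 1/f₁ − 1/d_o1 = 1/(13.0) − 1/(47.0) = 0.05565, so d_i1 = 17.97 cm.
The intermediate image is 17.97 cm to the right of lens 1, which is 41.3 − (17.97) = 23.33 cm to the left of lens 2, so d_o2 = +23.33 cm.
Lens 2: 1/d_i2 = 1/f₂ − 1/d_o2 = 1/(19.2) − 1/(23.33) = 0.009220, so d_i2 = 108 cm.
The final image is real, 108 cm to the right of lens 2 (overall magnification ≈ 1.8).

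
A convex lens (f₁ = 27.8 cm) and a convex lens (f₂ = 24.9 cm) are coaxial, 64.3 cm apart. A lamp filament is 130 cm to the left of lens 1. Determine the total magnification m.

m = +1.68

Lens 1: 1/d_i1 = 1/(27.8) − 1/(130) = 0.02828, so d_i1 = 35.36 cm; m₁ = −d_i1/d_o1 = -0.2720.
d_o2 = 64.3 − (35.36) = 28.94 cm.
Lens 2: 1/d_i2 = 1/(24.9) − 1/(28.94) = 0.005606, so d_i2 = 178.4 cm; m₂ = −d_i2/d_o2 = -6.163.
m = m₁·m₂ = (-0.2720)(-6.163) = +1.68.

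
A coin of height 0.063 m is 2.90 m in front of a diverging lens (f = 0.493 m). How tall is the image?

For a diverging lens, f = -0.493 m.
1/d_i = 1/f − 1/d_o = 1/(-0.4930) − 1/(2.90) = -2.373, so d_i = -0.4214 m.
m = −d_i/d_o = +0.1453.
|h_i| = |m|·h_o = 0.1453 × 0.063 = 0.00915 m. The image is virtual, upright and reduced, on the same side as the object.

0.00915 m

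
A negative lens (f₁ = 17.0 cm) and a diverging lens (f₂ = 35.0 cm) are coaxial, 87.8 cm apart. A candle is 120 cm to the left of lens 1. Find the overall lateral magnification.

m = +0.0315

f₁ = −17.0 cm (diverging).
Lens 1: 1/d_i1 = 1/(-17.0) − 1/(120) = -0.06716, so d_i1 = -14.89 cm; m₁ = −d_i1/d_o1 = +0.1241.
d_o2 = 87.8 − (-14.89) = 102.7 cm.
f₂ = −35.0 cm (diverging).
Lens 2: 1/d_i2 = 1/(-35.0) − 1/(102.7) = -0.03831, so d_i2 = -26.10 cm; m₂ = −d_i2/d_o2 = +0.2542.
m = m₁·m₂ = (+0.1241)(+0.2542) = +0.0315.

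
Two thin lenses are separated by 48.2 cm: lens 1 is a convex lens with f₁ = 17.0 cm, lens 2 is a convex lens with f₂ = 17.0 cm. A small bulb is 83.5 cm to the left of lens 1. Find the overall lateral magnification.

m = +0.441

Lens 1: 1/d_i1 = 1/(17.0) − 1/(83.5) = 0.04685, so d_i1 = 21.35 cm; m₁ = −d_i1/d_o1 = -0.2557.
d_o2 = 48.2 − (21.35) = 26.85 cm.
Lens 2: 1/d_i2 = 1/(17.0) − 1/(26.85) = 0.02158, so d_i2 = 46.34 cm; m₂ = −d_i2/d_o2 = -1.726.
m = m₁·m₂ = (-0.2557)(-1.726) = +0.441.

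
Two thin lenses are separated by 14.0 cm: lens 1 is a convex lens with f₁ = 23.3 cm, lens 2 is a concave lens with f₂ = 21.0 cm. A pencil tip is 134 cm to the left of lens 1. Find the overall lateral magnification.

Lens 1: 1/d_i1 = 1/(23.3) − 1/(134) = 0.03546, so d_i1 = 28.20 cm; m₁ = −d_i1/d_o1 = -0.2104.
d_o2 = 14.0 − (28.20) = -14.20 cm (virtual object).
f₂ = −21.0 cm (diverging).
Lens 2: 1/d_i2 = 1/(-21.0) − 1/(-14.20) = 0.02280, so d_i2 = 43.85 cm; m₂ = −d_i2/d_o2 = +3.088.
m = m₁·m₂ = (-0.2104)(+3.088) = -0.650.

m = -0.650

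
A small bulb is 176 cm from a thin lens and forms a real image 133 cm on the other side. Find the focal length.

Real image ⇒ d_i = +133 cm.
1/f = 1/d_o + 1/d_i = 1/(176) + 1/(133) = 0.01320, so f = 75.8 cm.
Since f is positive, the thin lens is converging.

f = 75.8 cm (converging)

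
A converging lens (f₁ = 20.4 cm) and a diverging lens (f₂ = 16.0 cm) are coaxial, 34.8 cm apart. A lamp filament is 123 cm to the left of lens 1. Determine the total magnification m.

Lens 1: 1/d_i1 = 1/(20.4) − 1/(123) = 0.04089, so d_i1 = 24.46 cm; m₁ = −d_i1/d_o1 = -0.1989.
d_o2 = 34.8 − (24.46) = 10.34 cm.
f₂ = −16.0 cm (diverging).
Lens 2: 1/d_i2 = 1/(-16.0) − 1/(10.34) = -0.1592, so d_i2 = -6.281 cm; m₂ = −d_i2/d_o2 = +0.6074.
m = m₁·m₂ = (-0.1989)(+0.6074) = -0.121.

m = -0.121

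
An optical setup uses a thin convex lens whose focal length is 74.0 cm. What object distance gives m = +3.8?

54.5 cm

m = −d_i/d_o ⇒ d_i = −m·d_o.
1/f = 1/d_o + 1/d_i = 1/d_o − 1/(m·d_o) = (1 − 1/m)/d_o, so d_o = f(1 − 1/m) = (74.00)(1 − 1/(+3.8)) = 54.5 cm.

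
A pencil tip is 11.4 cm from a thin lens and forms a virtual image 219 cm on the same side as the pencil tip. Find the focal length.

f = 12.0 cm (converging)

Virtual image ⇒ d_i = −219 cm.
1/f = 1/d_o + 1/d_i = 1/(11.4) + 1/(-219) = 0.08315, so f = 12.0 cm.
Since f is positive, the thin lens is converging.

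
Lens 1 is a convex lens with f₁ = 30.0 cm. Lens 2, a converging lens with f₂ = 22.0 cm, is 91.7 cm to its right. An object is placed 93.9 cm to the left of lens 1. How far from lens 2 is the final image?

Lens 1: 1/d_i1 = 1/f₁ − 1/d_o1 = 1/(30.0) − 1/(93.9) = 0.02268, so d_i1 = 44.08 cm.
The intermediate image is 44.08 cm to the right of lens 1, which is 91.7 − (44.08) = 47.62 cm to the left of lens 2, so d_o2 = +47.62 cm.
Lens 2: 1/d_i2 = 1/f₂ − 1/d_o2 = 1/(22.0) − 1/(47.62) = 0.02445, so d_i2 = 40.9 cm.
The final image is real, 40.9 cm to the right of lens 2 (overall magnification ≈ 0.40).

40.9 cm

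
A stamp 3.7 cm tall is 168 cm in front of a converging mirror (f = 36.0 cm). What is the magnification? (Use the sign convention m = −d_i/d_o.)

1/d_i = 1/f − 1/d_o = 1/(36.00) − 1/(168) = 0.02183, so d_i = 45.82 cm.
m = −d_i/d_o = −(45.82)/(168) = -0.273.
The image is real, inverted and reduced, in front of the mirror.

m = -0.273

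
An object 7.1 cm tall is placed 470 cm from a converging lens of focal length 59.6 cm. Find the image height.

1.03 cm

1/d_i = 1/f − 1/d_o = 1/(59.60) − 1/(470) = 0.01465, so d_i = 68.26 cm.
m = −d_i/d_o = -0.1452.
|h_i| = |m|·h_o = 0.1452 × 7.1 = 1.03 cm. The image is real, inverted and reduced, on the far side of the lens.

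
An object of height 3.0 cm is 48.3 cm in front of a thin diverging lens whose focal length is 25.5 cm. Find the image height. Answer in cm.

For a diverging lens, f = -25.5 cm.
1/d_i = 1/f − 1/d_o = 1/(-25.50) − 1/(48.3) = -0.05992, so d_i = -16.69 cm.
m = −d_i/d_o = +0.3455.
|h_i| = |m|·h_o = 0.3455 × 3.0 = 1.04 cm. The image is virtual, upright and reduced, on the same side as the object.

1.04 cm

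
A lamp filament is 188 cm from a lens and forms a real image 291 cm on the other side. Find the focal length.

Real image ⇒ d_i = +291 cm.
1/f = 1/d_o + 1/d_i = 1/(188) + 1/(291) = 0.008756, so f = 114 cm.
Since f is positive, the lens is converging.

f = 114 cm (converging)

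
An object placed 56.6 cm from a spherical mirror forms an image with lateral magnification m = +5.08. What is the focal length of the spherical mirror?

m = −d_i/d_o ⇒ d_i = −m·d_o = −(+5.08)·(56.6) = -287.5 cm.
1/f = 1/d_o + 1/d_i = 1/(56.6) + 1/(-287.5) = 0.01419, so f = 70.5 cm.
Since f is positive, the spherical mirror is concave.

f = 70.5 cm (concave)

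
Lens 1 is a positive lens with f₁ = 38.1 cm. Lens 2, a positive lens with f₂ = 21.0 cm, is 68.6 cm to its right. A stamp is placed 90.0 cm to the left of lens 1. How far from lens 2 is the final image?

2.88 cm

Lens 1: 1/d_i1 = 1/f₁ − 1/d_o1 = 1/(38.1) − 1/(90.0) = 0.01514, so d_i1 = 66.07 cm.
The intermediate image is 66.07 cm to the right of lens 1, which is 68.6 − (66.07) = 2.530 cm to the left of lens 2, so d_o2 = +2.530 cm.
Lens 2: 1/d_i2 = 1/f₂ − 1/d_o2 = 1/(21.0) − 1/(2.530) = -0.3476, so d_i2 = -2.88 cm.
The final image is virtual, 2.88 cm to the left of lens 2 (overall magnification ≈ -0.83).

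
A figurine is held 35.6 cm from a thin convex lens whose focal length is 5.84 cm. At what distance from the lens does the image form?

Thin-lens equation: 1/d_i = 1/f − 1/d_o = 1/(5.840) − 1/(35.6) = 0.1712 − 0.02809 = 0.1431, so d_i = 6.99 cm.
The image is real, inverted and reduced, on the far side of the lens.

6.99 cm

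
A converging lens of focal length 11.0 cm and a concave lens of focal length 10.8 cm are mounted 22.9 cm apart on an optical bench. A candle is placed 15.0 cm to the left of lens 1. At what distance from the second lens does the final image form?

Lens 1: 1/d_i1 = 1/f₁ − 1/d_o1 = 1/(11.0) − 1/(15.0) = 0.02424, so d_i1 = 41.25 cm.
The intermediate image is 41.25 cm to the right of lens 1, which lies 18.35 cm to the right of lens 2 — a virtual object — so d_o2 = −18.35 cm.
Lens 2 is diverging, so f₂ = −10.8 cm.
Lens 2: 1/d_i2 = 1/f₂ − 1/d_o2 = 1/(-10.8) − 1/(-18.35) = -0.03810, so d_i2 = -26.2 cm.
The final image is virtual, 26.2 cm to the left of lens 2 (overall magnification ≈ 3.9).

26.2 cm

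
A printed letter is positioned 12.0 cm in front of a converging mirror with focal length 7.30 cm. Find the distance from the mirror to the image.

18.6 cm

Mirror equation: 1/d_i = 1/f − 1/d_o = 1/(7.300) − 1/(12.0) = 0.1370 − 0.08333 = 0.05365, so d_i = 18.6 cm.
The image is real, inverted and enlarged, in front of the mirror.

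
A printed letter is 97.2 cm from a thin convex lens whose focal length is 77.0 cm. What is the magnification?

1/d_i = 1/f − 1/d_o = 1/(77.00) − 1/(97.2) = 0.002699, so d_i = 370.5 cm.
m = −d_i/d_o = −(370.5)/(97.2) = -3.81.
The image is real, inverted and enlarged, on the far side of the lens.

m = -3.81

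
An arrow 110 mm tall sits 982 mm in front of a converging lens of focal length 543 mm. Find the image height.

1/d_i = 1/f − 1/d_o = 1/(543.0) − 1/(982) = 0.0008233, so d_i = 1215 mm.
m = −d_i/d_o = -1.237.
|h_i| = |m|·h_o = 1.237 × 110 = 136 mm. The image is real, inverted and enlarged, on the far side of the lens.

136 mm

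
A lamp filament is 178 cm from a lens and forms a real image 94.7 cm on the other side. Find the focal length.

f = 61.8 cm (converging)

Real image ⇒ d_i = +94.7 cm.
1/f = 1/d_o + 1/d_i = 1/(178) + 1/(94.7) = 0.01618, so f = 61.8 cm.
Since f is positive, the lens is converging.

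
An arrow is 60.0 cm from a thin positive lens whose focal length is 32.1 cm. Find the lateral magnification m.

m = -1.15

1/d_i = 1/f − 1/d_o = 1/(32.10) − 1/(60.0) = 0.01449, so d_i = 69.03 cm.
m = −d_i/d_o = −(69.03)/(60.0) = -1.15.
The image is real, inverted and enlarged, on the far side of the lens.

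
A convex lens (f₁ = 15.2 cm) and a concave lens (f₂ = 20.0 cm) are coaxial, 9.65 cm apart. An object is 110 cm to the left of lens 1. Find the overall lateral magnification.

m = -0.267

Lens 1: 1/d_i1 = 1/(15.2) − 1/(110) = 0.05670, so d_i1 = 17.64 cm; m₁ = −d_i1/d_o1 = -0.1604.
d_o2 = 9.65 − (17.64) = -7.990 cm (virtual object).
f₂ = −20.0 cm (diverging).
Lens 2: 1/d_i2 = 1/(-20.0) − 1/(-7.990) = 0.07516, so d_i2 = 13.31 cm; m₂ = −d_i2/d_o2 = +1.665.
m = m₁·m₂ = (-0.1604)(+1.665) = -0.267.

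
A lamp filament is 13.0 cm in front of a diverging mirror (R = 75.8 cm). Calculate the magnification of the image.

m = +0.745

f = R/2 = 75.8/2 = 37.90 cm; for a diverging mirror, f = -37.90 cm.
1/d_i = 1/f − 1/d_o = 1/(-37.90) − 1/(13.0) = -0.1033, so d_i = -9.680 cm.
m = −d_i/d_o = −(-9.680)/(13.0) = +0.745.
The image is virtual, upright and reduced, behind the mirror.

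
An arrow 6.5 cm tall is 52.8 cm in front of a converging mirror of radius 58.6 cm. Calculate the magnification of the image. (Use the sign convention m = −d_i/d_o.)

m = -1.25

f = R/2 = 58.6/2 = 29.30 cm.
1/d_i = 1/f − 1/d_o = 1/(29.30) − 1/(52.8) = 0.01519, so d_i = 65.83 cm.
m = −d_i/d_o = −(65.83)/(52.8) = -1.25.
The image is real, inverted and enlarged, in front of the mirror.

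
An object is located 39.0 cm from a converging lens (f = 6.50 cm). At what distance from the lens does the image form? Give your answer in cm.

Lens equation: 1/d_i = 1/f − 1/d_o = 1/(6.500) − 1/(39.0) = 0.1538 − 0.02564 = 0.1282, so d_i = 7.80 cm.
The image is real, inverted and reduced, on the far side of the lens.

7.80 cm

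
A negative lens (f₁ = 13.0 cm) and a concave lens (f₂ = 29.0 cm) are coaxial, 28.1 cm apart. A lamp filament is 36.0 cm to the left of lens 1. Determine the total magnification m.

f₁ = −13.0 cm (diverging).
Lens 1: 1/d_i1 = 1/(-13.0) − 1/(36.0) = -0.1047, so d_i1 = -9.551 cm; m₁ = −d_i1/d_o1 = +0.2653.
d_o2 = 28.1 − (-9.551) = 37.65 cm.
f₂ = −29.0 cm (diverging).
Lens 2: 1/d_i2 = 1/(-29.0) − 1/(37.65) = -0.06104, so d_i2 = -16.38 cm; m₂ = −d_i2/d_o2 = +0.4351.
m = m₁·m₂ = (+0.2653)(+0.4351) = +0.115.

m = +0.115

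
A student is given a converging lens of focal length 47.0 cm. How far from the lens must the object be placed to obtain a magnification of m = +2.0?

m = −d_i/d_o ⇒ d_i = −m·d_o.
1/f = 1/d_o + 1/d_i = 1/d_o − 1/(m·d_o) = (1 − 1/m)/d_o, so d_o = f(1 − 1/m) = (47.00)(1 − 1/(+2.0)) = 23.5 cm.

23.5 cm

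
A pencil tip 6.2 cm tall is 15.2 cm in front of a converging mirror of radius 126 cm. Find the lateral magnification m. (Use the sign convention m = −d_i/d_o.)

f = R/2 = 126/2 = 63.00 cm.
1/d_i = 1/f − 1/d_o = 1/(63.00) − 1/(15.2) = -0.04992, so d_i = -20.03 cm.
m = −d_i/d_o = −(-20.03)/(15.2) = +1.32.
The image is virtual, upright and enlarged, behind the mirror.

m = +1.32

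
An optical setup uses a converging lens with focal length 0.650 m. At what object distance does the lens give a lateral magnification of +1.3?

m = −d_i/d_o ⇒ d_i = −m·d_o.
1/f = 1/d_o + 1/d_i = 1/d_o − 1/(m·d_o) = (1 − 1/m)/d_o, so d_o = f(1 − 1/m) = (0.6500)(1 − 1/(+1.3)) = 0.150 m.

0.150 m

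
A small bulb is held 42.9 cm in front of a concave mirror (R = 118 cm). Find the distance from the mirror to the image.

157 cm

f = R/2 = 118/2 = 59.00 cm.
Mirror equation: 1/q = 1/f − 1/p = 1/(59.00) − 1/(42.9) = 0.01695 − 0.02331 = -0.006361, so q = -157 cm.
The image is virtual, upright and enlarged, behind the mirror.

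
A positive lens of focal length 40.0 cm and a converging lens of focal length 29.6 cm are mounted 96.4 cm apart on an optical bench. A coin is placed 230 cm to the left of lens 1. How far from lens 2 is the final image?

77.3 cm

Lens 1: 1/d_i1 = 1/f₁ − 1/d_o1 = 1/(40.0) − 1/(230) = 0.02065, so d_i1 = 48.42 cm.
The intermediate image is 48.42 cm to the right of lens 1, which is 96.4 − (48.42) = 47.98 cm to the left of lens 2, so d_o2 = +47.98 cm.
Lens 2: 1/d_i2 = 1/f₂ − 1/d_o2 = 1/(29.6) − 1/(47.98) = 0.01294, so d_i2 = 77.3 cm.
The final image is real, 77.3 cm to the right of lens 2 (overall magnification ≈ 0.34).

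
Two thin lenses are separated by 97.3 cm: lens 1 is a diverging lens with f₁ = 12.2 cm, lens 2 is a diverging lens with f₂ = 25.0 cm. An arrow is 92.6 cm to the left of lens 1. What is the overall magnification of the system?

f₁ = −12.2 cm (diverging).
Lens 1: 1/d_i1 = 1/(-12.2) − 1/(92.6) = -0.09277, so d_i1 = -10.78 cm; m₁ = −d_i1/d_o1 = +0.1164.
d_o2 = 97.3 − (-10.78) = 108.1 cm.
f₂ = −25.0 cm (diverging).
Lens 2: 1/d_i2 = 1/(-25.0) − 1/(108.1) = -0.04925, so d_i2 = -20.30 cm; m₂ = −d_i2/d_o2 = +0.1878.
m = m₁·m₂ = (+0.1164)(+0.1878) = +0.0219.

m = +0.0219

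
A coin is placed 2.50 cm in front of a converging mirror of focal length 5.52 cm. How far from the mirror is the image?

Mirror equation: 1/v = 1/f − 1/u = 1/(5.520) − 1/(2.50) = 0.1812 − 0.4000 = -0.2188, so v = -4.57 cm.
The image is virtual, upright and enlarged, behind the mirror.

4.57 cm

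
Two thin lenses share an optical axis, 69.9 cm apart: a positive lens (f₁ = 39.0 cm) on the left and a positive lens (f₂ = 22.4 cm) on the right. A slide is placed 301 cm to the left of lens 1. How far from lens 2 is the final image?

Lens 1: 1/d_i1 = 1/f₁ − 1/d_o1 = 1/(39.0) − 1/(301) = 0.02232, so d_i1 = 44.81 cm.
The intermediate image is 44.81 cm to the right of lens 1, which is 69.9 − (44.81) = 25.09 cm to the left of lens 2, so d_o2 = +25.09 cm.
Lens 2: 1/d_i2 = 1/f₂ − 1/d_o2 = 1/(22.4) − 1/(25.09) = 0.004786, so d_i2 = 209 cm.
The final image is real, 209 cm to the right of lens 2 (overall magnification ≈ 1.2).

209 cm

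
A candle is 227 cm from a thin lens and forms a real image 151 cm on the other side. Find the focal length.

f = 90.7 cm (converging)

Real image ⇒ d_i = +151 cm.
1/f = 1/d_o + 1/d_i = 1/(227) + 1/(151) = 0.01103, so f = 90.7 cm.
Since f is positive, the thin lens is converging.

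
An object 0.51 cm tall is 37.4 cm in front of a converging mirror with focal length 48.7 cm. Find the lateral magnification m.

m = +4.31

1/d_i = 1/f − 1/d_o = 1/(48.70) − 1/(37.4) = -0.006204, so d_i = -161.2 cm.
m = −d_i/d_o = −(-161.2)/(37.4) = +4.31.
The image is virtual, upright and enlarged, behind the mirror.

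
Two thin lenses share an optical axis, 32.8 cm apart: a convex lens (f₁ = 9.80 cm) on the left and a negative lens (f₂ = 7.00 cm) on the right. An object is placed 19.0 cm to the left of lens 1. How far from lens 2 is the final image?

4.49 cm

Lens 1: 1/d_i1 = 1/f₁ − 1/d_o1 = 1/(9.80) − 1/(19.0) = 0.04941, so d_i1 = 20.24 cm.
The intermediate image is 20.24 cm to the right of lens 1, which is 32.8 − (20.24) = 12.56 cm to the left of lens 2, so d_o2 = +12.56 cm.
Lens 2 is diverging, so f₂ = −7.00 cm.
Lens 2: 1/d_i2 = 1/f₂ − 1/d_o2 = 1/(-7.00) − 1/(12.56) = -0.2225, so d_i2 = -4.49 cm.
The final image is virtual, 4.49 cm to the left of lens 2 (overall magnification ≈ -0.38).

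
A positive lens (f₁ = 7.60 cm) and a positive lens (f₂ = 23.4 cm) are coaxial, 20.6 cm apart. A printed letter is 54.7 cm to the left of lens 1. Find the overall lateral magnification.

m = -0.325

Lens 1: 1/d_i1 = 1/(7.60) − 1/(54.7) = 0.1133, so d_i1 = 8.826 cm; m₁ = −d_i1/d_o1 = -0.1614.
d_o2 = 20.6 − (8.826) = 11.77 cm.
Lens 2: 1/d_i2 = 1/(23.4) − 1/(11.77) = -0.04223, so d_i2 = -23.68 cm; m₂ = −d_i2/d_o2 = +2.012.
m = m₁·m₂ = (-0.1614)(+2.012) = -0.325.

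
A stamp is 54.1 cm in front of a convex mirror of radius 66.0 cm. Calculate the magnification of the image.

m = +0.379

f = R/2 = 66.0/2 = 33.00 cm; for a convex mirror, f = -33.00 cm.
1/d_i = 1/f − 1/d_o = 1/(-33.00) − 1/(54.1) = -0.04879, so d_i = -20.50 cm.
m = −d_i/d_o = −(-20.50)/(54.1) = +0.379.
The image is virtual, upright and reduced, behind the mirror.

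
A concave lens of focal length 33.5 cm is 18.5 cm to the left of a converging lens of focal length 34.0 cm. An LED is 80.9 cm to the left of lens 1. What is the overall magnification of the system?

m = -1.22

f₁ = −33.5 cm (diverging).
Lens 1: 1/d_i1 = 1/(-33.5) − 1/(80.9) = -0.04221, so d_i1 = -23.69 cm; m₁ = −d_i1/d_o1 = +0.2928.
d_o2 = 18.5 − (-23.69) = 42.19 cm.
Lens 2: 1/d_i2 = 1/(34.0) − 1/(42.19) = 0.005709, so d_i2 = 175.1 cm; m₂ = −d_i2/d_o2 = -4.151.
m = m₁·m₂ = (+0.2928)(-4.151) = -1.22.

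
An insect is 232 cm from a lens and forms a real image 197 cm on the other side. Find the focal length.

Real image ⇒ d_i = +197 cm.
1/f = 1/d_o + 1/d_i = 1/(232) + 1/(197) = 0.009386, so f = 107 cm.
Since f is positive, the lens is converging.

f = 107 cm (converging)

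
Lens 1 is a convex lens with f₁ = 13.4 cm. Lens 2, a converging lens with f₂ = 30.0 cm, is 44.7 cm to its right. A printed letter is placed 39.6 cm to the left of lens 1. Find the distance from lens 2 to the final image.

132 cm

Lens 1: 1/d_i1 = 1/f₁ − 1/d_o1 = 1/(13.4) − 1/(39.6) = 0.04937, so d_i1 = 20.25 cm.
The intermediate image is 20.25 cm to the right of lens 1, which is 44.7 − (20.25) = 24.45 cm to the left of lens 2, so d_o2 = +24.45 cm.
Lens 2: 1/d_i2 = 1/f₂ − 1/d_o2 = 1/(30.0) − 1/(24.45) = -0.007566, so d_i2 = -132 cm.
The final image is virtual, 132 cm to the left of lens 2 (overall magnification ≈ -2.8).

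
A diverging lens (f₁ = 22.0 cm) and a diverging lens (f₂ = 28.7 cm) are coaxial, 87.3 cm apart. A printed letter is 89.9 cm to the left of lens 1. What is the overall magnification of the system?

f₁ = −22.0 cm (diverging).
Lens 1: 1/d_i1 = 1/(-22.0) − 1/(89.9) = -0.05658, so d_i1 = -17.67 cm; m₁ = −d_i1/d_o1 = +0.1966.
d_o2 = 87.3 − (-17.67) = 105.0 cm.
f₂ = −28.7 cm (diverging).
Lens 2: 1/d_i2 = 1/(-28.7) − 1/(105.0) = -0.04437, so d_i2 = -22.54 cm; m₂ = −d_i2/d_o2 = +0.2147.
m = m₁·m₂ = (+0.1966)(+0.2147) = +0.0422.

m = +0.0422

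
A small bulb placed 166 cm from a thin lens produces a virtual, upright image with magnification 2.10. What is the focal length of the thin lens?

f = 317 cm (converging)

m = −d_i/d_o ⇒ d_i = −m·d_o = −(+2.10)·(166) = -348.6 cm.
1/f = 1/d_o + 1/d_i = 1/(166) + 1/(-348.6) = 0.003155, so f = 317 cm.
Since f is positive, the thin lens is converging.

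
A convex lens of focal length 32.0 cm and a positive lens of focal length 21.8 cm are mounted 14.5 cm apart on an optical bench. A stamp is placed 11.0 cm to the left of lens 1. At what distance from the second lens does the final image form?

72.0 cm

Lens 1: 1/d_i1 = 1/f₁ − 1/d_o1 = 1/(32.0) − 1/(11.0) = -0.05966, so d_i1 = -16.76 cm.
The intermediate image is 16.76 cm to the left of lens 1 (virtual), which is 14.5 − (-16.76) = 31.26 cm to the left of lens 2, so d_o2 = +31.26 cm.
Lens 2: 1/d_i2 = 1/f₂ − 1/d_o2 = 1/(21.8) − 1/(31.26) = 0.01388, so d_i2 = 72.0 cm.
The final image is real, 72.0 cm to the right of lens 2 (overall magnification ≈ -3.5).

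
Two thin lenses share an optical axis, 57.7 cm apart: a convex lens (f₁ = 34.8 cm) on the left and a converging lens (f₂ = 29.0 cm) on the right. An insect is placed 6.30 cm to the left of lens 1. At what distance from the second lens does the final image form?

52.1 cm

Lens 1: 1/d_i1 = 1/f₁ − 1/d_o1 = 1/(34.8) − 1/(6.30) = -0.1300, so d_i1 = -7.693 cm.
The intermediate image is 7.693 cm to the left of lens 1 (virtual), which is 57.7 − (-7.693) = 65.39 cm to the left of lens 2, so d_o2 = +65.39 cm.
Lens 2: 1/d_i2 = 1/f₂ − 1/d_o2 = 1/(29.0) − 1/(65.39) = 0.01919, so d_i2 = 52.1 cm.
The final image is real, 52.1 cm to the right of lens 2 (overall magnification ≈ -0.97).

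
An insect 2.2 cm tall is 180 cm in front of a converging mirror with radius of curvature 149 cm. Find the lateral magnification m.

f = R/2 = 149/2 = 74.50 cm.
1/d_i = 1/f − 1/d_o = 1/(74.50) − 1/(180) = 0.007867, so d_i = 127.1 cm.
m = −d_i/d_o = −(127.1)/(180) = -0.706.
The image is real, inverted and reduced, in front of the mirror.

m = -0.706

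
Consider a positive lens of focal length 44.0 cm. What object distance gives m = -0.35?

m = −d_i/d_o ⇒ d_i = −m·d_o.
1/f = 1/d_o + 1/d_i = 1/d_o − 1/(m·d_o) = (1 − 1/m)/d_o, so d_o = f(1 − 1/m) = (44.00)(1 − 1/(-0.35)) = 170 cm.

170 cm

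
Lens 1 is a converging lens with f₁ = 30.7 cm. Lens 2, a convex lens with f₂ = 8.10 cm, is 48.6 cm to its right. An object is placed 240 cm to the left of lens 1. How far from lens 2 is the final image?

20.5 cm

Lens 1: 1/d_i1 = 1/f₁ − 1/d_o1 = 1/(30.7) − 1/(240) = 0.02841, so d_i1 = 35.20 cm.
The intermediate image is 35.20 cm to the right of lens 1, which is 48.6 − (35.20) = 13.40 cm to the left of lens 2, so d_o2 = +13.40 cm.
Lens 2: 1/d_i2 = 1/f₂ − 1/d_o2 = 1/(8.10) − 1/(13.40) = 0.04883, so d_i2 = 20.5 cm.
The final image is real, 20.5 cm to the right of lens 2 (overall magnification ≈ 0.22).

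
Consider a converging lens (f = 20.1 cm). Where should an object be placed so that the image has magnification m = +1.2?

3.35 cm

m = −d_i/d_o ⇒ d_i = −m·d_o.
1/f = 1/d_o + 1/d_i = 1/d_o − 1/(m·d_o) = (1 − 1/m)/d_o, so d_o = f(1 − 1/m) = (20.10)(1 − 1/(+1.2)) = 3.35 cm.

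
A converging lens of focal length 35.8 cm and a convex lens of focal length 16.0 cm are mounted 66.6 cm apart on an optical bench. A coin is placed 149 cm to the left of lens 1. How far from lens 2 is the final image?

Lens 1: 1/d_i1 = 1/f₁ − 1/d_o1 = 1/(35.8) − 1/(149) = 0.02122, so d_i1 = 47.12 cm.
The intermediate image is 47.12 cm to the right of lens 1, which is 66.6 − (47.12) = 19.48 cm to the left of lens 2, so d_o2 = +19.48 cm.
Lens 2: 1/d_i2 = 1/f₂ − 1/d_o2 = 1/(16.0) − 1/(19.48) = 0.01117, so d_i2 = 89.6 cm.
The final image is real, 89.6 cm to the right of lens 2 (overall magnification ≈ 1.5).

89.6 cm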